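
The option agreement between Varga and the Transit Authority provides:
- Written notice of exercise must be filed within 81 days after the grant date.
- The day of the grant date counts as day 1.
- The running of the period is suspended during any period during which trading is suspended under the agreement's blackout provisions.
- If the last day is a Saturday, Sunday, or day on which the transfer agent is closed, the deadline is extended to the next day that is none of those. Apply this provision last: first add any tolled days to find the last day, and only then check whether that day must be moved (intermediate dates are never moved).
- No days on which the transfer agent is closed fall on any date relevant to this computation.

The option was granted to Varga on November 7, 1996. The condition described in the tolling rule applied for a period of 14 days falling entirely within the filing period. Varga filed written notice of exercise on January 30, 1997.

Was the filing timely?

Counting November 7, 1996 as day 1, day 81 is January 26, 1997.
Tolling adds 14 days: January 26, 1997 + 14 days = February 9, 1997.
February 9, 1997 is Sunday. The next qualifying day is February 10, 1997.
The deadline is February 10, 1997; the filing on January 30, 1997 is on or before that date.

Yes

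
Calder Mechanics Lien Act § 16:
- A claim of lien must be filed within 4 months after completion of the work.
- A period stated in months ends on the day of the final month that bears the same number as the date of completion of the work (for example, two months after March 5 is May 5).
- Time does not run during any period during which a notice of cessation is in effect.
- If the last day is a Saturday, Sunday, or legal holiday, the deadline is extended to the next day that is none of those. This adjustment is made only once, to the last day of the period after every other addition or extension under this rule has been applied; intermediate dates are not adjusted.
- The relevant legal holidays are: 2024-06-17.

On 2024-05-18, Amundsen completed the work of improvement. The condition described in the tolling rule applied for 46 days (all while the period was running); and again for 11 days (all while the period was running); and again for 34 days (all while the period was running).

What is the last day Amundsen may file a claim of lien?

4 months after 2024-05-18 is September 18, 2024.
Tolling adds 46 days: September 18, 2024 + 46 days = November 3, 2024.
Tolling adds 11 days: November 3, 2024 + 11 days = November 14, 2024.
Tolling adds 34 days: November 14, 2024 + 34 days = December 18, 2024.
December 18, 2024 is a Wednesday and not a legal holiday, so no extension applies.

December 18, 2024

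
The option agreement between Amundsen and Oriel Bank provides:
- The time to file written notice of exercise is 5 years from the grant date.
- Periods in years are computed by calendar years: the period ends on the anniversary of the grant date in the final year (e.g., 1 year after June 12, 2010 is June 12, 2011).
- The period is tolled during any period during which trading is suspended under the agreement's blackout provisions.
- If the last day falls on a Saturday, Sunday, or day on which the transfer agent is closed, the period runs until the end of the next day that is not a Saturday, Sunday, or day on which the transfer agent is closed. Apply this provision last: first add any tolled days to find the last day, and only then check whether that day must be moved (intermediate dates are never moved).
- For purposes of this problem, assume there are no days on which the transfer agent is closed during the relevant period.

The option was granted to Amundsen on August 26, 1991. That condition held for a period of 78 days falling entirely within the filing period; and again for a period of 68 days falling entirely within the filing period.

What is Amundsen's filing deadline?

January 20, 1997

5 years after August 26, 1991 is August 26, 1996.
Tolling adds 78 days: August 26, 1996 + 78 days = November 12, 1996.
Tolling adds 68 days: November 12, 1996 + 68 days = January 19, 1997.
January 19, 1997 is Sunday. The next qualifying day is January 20, 1997.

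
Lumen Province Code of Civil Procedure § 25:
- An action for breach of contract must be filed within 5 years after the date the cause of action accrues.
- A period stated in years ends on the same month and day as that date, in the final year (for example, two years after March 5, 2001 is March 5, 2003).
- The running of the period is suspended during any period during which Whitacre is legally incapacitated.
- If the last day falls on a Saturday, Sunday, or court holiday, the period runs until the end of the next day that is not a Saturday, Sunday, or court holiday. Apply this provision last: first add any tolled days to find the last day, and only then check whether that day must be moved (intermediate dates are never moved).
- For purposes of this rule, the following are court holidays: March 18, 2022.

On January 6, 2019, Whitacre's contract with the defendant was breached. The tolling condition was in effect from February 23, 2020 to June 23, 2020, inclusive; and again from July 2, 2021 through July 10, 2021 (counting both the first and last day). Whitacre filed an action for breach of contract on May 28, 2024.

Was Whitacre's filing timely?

No

5 years after January 6, 2019 is January 6, 2024.
From February 23, 2020 through June 23, 2020 inclusive is 122 days; tolling adds 122 days: January 6, 2024 + 122 days = May 7, 2024.
From July 2, 2021 through July 10, 2021 inclusive is 9 days; tolling adds 9 days: May 7, 2024 + 9 days = May 16, 2024.
May 16, 2024 is a Thursday and not a court holiday, so no extension applies.
The deadline is May 16, 2024; the filing on May 28, 2024 is after that date.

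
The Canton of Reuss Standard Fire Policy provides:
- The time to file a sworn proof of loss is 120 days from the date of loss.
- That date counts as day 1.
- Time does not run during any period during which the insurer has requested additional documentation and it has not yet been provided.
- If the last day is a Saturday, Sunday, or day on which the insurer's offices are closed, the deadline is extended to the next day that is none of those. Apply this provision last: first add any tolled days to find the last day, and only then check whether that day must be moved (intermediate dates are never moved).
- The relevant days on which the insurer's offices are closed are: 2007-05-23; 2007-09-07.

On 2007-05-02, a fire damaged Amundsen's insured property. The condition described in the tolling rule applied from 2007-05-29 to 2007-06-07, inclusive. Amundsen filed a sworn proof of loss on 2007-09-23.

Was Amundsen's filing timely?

No

Counting 2007-05-02 as day 1, day 120 is August 29, 2007.
From May 29, 2007 through June 7, 2007 inclusive is 10 days; tolling adds 10 days: August 29, 2007 + 10 days = September 8, 2007.
September 8, 2007 is Saturday; September 9, 2007 is Sunday. The next qualifying day is September 10, 2007.
The deadline is September 10, 2007; the filing on September 23, 2007 is after that date.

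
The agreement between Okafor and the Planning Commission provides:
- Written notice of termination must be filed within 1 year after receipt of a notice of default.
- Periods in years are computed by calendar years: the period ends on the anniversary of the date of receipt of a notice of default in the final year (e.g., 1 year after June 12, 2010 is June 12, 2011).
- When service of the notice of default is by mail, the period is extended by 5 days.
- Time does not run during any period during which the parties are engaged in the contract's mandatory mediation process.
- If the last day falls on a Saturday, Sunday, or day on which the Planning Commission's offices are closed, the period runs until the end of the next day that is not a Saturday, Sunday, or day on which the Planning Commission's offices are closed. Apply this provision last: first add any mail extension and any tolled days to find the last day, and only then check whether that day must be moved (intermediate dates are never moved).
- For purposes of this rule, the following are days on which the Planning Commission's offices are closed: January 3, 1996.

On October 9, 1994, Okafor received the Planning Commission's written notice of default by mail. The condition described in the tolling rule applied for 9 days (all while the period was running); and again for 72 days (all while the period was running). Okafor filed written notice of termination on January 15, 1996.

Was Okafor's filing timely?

1 year after October 9, 1994 is October 9, 1995.
Service was by mail, adding 5 days: October 9, 1995 + 5 days = October 14, 1995.
Tolling adds 9 days: October 14, 1995 + 9 days = October 23, 1995.
Tolling adds 72 days: October 23, 1995 + 72 days = January 3, 1996.
January 3, 1996 is a listed holiday. The next qualifying day is January 4, 1996.
The deadline is January 4, 1996; the filing on January 15, 1996 is after that date.

No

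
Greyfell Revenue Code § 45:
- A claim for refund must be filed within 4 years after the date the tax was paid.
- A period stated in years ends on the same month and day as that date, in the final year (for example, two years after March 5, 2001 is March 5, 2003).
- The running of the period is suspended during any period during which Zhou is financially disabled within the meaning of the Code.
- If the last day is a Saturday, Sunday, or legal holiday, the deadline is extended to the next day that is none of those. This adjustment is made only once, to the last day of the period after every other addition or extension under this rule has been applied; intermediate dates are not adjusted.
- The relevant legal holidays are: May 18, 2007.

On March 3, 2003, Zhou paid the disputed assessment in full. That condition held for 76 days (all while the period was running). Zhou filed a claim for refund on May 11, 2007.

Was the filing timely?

Yes

4 years after March 3, 2003 is March 3, 2007.
Tolling adds 76 days: March 3, 2007 + 76 days = May 18, 2007.
May 18, 2007 is a listed holiday; May 19, 2007 is Saturday; May 20, 2007 is Sunday. The next qualifying day is May 21, 2007.
The deadline is May 21, 2007; the filing on May 11, 2007 is on or before that date.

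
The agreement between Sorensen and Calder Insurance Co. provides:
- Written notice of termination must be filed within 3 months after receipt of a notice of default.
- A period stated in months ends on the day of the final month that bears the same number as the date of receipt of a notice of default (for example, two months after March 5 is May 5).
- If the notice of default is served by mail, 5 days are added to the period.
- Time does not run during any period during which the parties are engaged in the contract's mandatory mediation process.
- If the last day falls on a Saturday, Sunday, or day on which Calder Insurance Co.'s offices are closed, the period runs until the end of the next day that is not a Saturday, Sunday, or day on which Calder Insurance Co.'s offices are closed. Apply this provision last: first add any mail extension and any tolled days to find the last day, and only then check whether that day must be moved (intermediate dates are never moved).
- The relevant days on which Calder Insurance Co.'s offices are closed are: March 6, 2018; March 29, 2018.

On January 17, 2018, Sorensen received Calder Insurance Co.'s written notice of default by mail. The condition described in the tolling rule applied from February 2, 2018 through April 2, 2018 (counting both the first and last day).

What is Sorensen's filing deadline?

June 21, 2018

3 months after January 17, 2018 is April 17, 2018.
Service was by mail, adding 5 days: April 17, 2018 + 5 days = April 22, 2018.
From February 2, 2018 through April 2, 2018 inclusive is 60 days; tolling adds 60 days: April 22, 2018 + 60 days = June 21, 2018.
June 21, 2018 is a Thursday and not a day on which Calder Insurance Co.'s offices are closed, so no extension applies.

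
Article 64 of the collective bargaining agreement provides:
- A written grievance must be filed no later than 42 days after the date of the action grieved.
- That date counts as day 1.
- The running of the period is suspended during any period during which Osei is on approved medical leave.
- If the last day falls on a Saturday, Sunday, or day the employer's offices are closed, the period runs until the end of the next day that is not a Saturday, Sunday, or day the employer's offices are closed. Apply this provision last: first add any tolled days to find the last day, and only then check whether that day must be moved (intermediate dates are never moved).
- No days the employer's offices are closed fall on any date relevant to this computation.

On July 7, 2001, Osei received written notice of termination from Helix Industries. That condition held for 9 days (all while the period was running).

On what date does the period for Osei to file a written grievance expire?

August 27, 2001

Counting July 7, 2001 as day 1, day 42 is August 17, 2001.
Tolling adds 9 days: August 17, 2001 + 9 days = August 26, 2001.
August 26, 2001 is Sunday. The next qualifying day is August 27, 2001.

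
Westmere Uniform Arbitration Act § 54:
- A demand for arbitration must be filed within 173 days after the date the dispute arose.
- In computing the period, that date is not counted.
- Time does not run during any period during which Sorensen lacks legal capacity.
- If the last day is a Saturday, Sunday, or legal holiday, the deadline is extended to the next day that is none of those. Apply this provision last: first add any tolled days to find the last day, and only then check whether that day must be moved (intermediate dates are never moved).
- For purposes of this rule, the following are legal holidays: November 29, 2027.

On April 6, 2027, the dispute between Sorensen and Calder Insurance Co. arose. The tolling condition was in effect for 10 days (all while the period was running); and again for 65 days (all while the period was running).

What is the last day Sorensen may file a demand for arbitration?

December 10, 2027

173 days after April 6, 2027 is September 26, 2027.
Tolling adds 10 days: September 26, 2027 + 10 days = October 6, 2027.
Tolling adds 65 days: October 6, 2027 + 65 days = December 10, 2027.
December 10, 2027 is a Friday and not a legal holiday, so no extension applies.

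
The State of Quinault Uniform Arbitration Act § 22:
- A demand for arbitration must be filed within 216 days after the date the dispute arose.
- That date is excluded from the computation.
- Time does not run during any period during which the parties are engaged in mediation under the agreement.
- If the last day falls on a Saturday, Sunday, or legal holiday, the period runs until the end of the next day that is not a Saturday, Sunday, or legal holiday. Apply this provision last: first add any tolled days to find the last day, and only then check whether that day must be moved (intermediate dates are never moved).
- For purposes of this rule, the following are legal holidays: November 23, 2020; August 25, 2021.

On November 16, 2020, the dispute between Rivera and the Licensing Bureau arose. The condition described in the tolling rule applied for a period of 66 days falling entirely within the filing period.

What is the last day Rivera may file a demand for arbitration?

216 days after November 16, 2020 is June 20, 2021.
Tolling adds 66 days: June 20, 2021 + 66 days = August 25, 2021.
August 25, 2021 is a listed holiday. The next qualifying day is August 26, 2021.

August 26, 2021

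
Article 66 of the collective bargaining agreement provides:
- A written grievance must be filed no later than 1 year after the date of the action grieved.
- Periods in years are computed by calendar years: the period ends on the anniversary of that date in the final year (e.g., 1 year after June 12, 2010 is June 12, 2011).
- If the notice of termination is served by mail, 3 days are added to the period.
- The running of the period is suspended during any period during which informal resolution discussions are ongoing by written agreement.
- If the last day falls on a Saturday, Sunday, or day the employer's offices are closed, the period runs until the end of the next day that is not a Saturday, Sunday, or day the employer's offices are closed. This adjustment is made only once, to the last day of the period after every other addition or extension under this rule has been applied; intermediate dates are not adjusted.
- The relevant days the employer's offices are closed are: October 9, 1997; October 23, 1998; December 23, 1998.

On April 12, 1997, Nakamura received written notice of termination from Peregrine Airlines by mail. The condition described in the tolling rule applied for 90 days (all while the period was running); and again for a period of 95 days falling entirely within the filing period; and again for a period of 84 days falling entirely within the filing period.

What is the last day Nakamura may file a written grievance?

January 11, 1999

1 year after April 12, 1997 is April 12, 1998.
Service was by mail, adding 3 days: April 12, 1998 + 3 days = April 15, 1998.
Tolling adds 90 days: April 15, 1998 + 90 days = July 14, 1998.
Tolling adds 95 days: July 14, 1998 + 95 days = October 17, 1998.
Tolling adds 84 days: October 17, 1998 + 84 days = January 9, 1999.
January 9, 1999 is Saturday; January 10, 1999 is Sunday. The next qualifying day is January 11, 1999.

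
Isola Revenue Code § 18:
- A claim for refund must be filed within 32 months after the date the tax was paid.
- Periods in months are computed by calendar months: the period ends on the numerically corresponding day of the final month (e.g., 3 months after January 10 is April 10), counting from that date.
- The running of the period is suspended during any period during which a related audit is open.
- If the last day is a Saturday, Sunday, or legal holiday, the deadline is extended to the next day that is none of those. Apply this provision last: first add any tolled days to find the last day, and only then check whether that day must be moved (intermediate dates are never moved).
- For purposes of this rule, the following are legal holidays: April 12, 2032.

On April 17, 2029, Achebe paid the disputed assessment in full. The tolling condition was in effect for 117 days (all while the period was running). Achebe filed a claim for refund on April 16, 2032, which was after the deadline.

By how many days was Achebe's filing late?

32 months after April 17, 2029 is December 17, 2031.
Tolling adds 117 days: December 17, 2031 + 117 days = April 12, 2032.
April 12, 2032 is a listed holiday. The next qualifying day is April 13, 2032.
The deadline is April 13, 2032; from April 13, 2032 to April 16, 2032 is 3 days.

3 days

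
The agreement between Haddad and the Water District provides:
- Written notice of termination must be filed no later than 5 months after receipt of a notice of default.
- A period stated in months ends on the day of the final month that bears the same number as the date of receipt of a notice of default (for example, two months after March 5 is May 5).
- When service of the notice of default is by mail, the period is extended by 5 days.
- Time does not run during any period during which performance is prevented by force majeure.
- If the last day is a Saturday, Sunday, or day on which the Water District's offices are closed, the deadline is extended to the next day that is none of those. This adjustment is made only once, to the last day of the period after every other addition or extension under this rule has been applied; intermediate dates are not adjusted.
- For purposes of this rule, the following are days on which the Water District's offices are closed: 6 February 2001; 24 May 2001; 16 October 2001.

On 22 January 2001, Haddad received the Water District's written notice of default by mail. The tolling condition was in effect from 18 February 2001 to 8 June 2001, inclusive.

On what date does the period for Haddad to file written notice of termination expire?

October 17, 2001

5 months after 22 January 2001 is June 22, 2001.
Service was by mail, adding 5 days: June 22, 2001 + 5 days = June 27, 2001.
From February 18, 2001 through June 8, 2001 inclusive is 111 days; tolling adds 111 days: June 27, 2001 + 111 days = October 16, 2001.
October 16, 2001 is a listed holiday. The next qualifying day is October 17, 2001.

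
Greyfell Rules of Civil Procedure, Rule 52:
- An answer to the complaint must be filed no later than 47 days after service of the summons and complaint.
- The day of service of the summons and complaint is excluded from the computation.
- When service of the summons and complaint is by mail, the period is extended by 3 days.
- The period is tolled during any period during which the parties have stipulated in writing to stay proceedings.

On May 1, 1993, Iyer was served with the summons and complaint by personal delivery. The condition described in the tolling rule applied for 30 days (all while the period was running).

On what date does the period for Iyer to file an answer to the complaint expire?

July 17, 1993

47 days after May 1, 1993 is June 17, 1993.
Service was not by mail, so no mail extension applies.
Tolling adds 30 days: June 17, 1993 + 30 days = July 17, 1993.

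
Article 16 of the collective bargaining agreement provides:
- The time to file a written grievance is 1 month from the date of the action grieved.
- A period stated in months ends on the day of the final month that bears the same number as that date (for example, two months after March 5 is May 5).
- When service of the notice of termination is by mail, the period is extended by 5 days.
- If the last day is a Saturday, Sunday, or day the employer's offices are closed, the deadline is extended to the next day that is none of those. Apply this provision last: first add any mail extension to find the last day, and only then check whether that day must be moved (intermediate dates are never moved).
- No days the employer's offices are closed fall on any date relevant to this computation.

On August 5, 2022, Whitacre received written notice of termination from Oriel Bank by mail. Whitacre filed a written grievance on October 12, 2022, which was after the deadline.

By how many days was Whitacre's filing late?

30 days

1 month after August 5, 2022 is September 5, 2022.
Service was by mail, adding 5 days: September 5, 2022 + 5 days = September 10, 2022.
September 10, 2022 is Saturday; September 11, 2022 is Sunday. The next qualifying day is September 12, 2022.
The deadline is September 12, 2022; from September 12, 2022 to October 12, 2022 is 30 days.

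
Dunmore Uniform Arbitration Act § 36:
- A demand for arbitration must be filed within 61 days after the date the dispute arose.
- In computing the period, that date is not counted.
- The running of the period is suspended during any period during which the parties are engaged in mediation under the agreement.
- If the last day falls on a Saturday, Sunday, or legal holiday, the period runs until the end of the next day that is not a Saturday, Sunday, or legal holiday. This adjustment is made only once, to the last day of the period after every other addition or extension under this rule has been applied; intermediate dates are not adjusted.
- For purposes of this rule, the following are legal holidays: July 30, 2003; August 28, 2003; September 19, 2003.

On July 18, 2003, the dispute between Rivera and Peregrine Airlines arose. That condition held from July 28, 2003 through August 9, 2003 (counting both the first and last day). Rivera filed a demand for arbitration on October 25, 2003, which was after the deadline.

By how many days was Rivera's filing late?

61 days after July 18, 2003 is September 17, 2003.
From July 28, 2003 through August 9, 2003 inclusive is 13 days; tolling adds 13 days: September 17, 2003 + 13 days = September 30, 2003.
September 30, 2003 is a Tuesday and not a legal holiday, so no extension applies.
The deadline is September 30, 2003; from September 30, 2003 to October 25, 2003 is 25 days.

25 days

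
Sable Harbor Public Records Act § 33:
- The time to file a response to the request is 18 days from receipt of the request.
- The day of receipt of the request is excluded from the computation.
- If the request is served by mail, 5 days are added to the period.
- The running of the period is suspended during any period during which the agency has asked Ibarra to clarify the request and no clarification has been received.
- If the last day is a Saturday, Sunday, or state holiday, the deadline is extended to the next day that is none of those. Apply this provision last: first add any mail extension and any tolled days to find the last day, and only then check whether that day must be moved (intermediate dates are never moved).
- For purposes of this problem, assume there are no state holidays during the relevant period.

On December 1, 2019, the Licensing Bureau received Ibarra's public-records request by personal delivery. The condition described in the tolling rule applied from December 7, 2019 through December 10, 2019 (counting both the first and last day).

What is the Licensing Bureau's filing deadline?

December 23, 2019

18 days after December 1, 2019 is December 19, 2019.
Service was not by mail, so no mail extension applies.
From December 7, 2019 through December 10, 2019 inclusive is 4 days; tolling adds 4 days: December 19, 2019 + 4 days = December 23, 2019.
December 23, 2019 is a Monday and not a state holiday, so no extension applies.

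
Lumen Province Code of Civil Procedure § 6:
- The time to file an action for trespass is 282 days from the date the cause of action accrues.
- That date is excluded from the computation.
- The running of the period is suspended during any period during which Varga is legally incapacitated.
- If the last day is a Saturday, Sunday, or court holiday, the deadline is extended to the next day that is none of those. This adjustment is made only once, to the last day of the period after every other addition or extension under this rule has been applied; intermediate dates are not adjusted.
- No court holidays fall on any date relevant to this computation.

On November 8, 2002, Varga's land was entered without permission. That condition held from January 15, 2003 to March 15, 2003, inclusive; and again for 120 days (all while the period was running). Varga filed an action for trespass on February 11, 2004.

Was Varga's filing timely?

282 days after November 8, 2002 is August 17, 2003.
From January 15, 2003 through March 15, 2003 inclusive is 60 days; tolling adds 60 days: August 17, 2003 + 60 days = October 16, 2003.
Tolling adds 120 days: October 16, 2003 + 120 days = February 13, 2004.
February 13, 2004 is a Friday and not a court holiday, so no extension applies.
The deadline is February 13, 2004; the filing on February 11, 2004 is on or before that date.

Yes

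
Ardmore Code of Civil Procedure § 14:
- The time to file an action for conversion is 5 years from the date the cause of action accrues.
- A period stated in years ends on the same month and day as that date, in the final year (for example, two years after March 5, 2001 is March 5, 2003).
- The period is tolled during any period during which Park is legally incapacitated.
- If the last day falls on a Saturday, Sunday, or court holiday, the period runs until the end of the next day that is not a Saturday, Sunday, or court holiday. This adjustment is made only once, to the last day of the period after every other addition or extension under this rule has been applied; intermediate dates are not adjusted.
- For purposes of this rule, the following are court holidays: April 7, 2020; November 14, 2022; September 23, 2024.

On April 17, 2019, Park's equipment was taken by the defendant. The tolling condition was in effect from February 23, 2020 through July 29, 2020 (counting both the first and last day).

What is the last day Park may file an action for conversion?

September 24, 2024

5 years after April 17, 2019 is April 17, 2024.
From February 23, 2020 through July 29, 2020 inclusive is 158 days; tolling adds 158 days: April 17, 2024 + 158 days = September 22, 2024.
September 22, 2024 is Sunday; September 23, 2024 is a listed holiday. The next qualifying day is September 24, 2024.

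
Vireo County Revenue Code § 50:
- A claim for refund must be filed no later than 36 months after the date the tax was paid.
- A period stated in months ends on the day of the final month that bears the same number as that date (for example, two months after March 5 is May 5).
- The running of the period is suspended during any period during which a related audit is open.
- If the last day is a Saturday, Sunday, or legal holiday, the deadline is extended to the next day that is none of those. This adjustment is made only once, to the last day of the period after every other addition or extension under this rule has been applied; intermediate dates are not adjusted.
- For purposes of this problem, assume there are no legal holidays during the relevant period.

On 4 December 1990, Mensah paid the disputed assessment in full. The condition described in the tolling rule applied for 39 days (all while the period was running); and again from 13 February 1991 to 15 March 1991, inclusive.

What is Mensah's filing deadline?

February 14, 1994

36 months after 4 December 1990 is December 4, 1993.
Tolling adds 39 days: December 4, 1993 + 39 days = January 12, 1994.
From February 13, 1991 through March 15, 1991 inclusive is 31 days; tolling adds 31 days: January 12, 1994 + 31 days = February 12, 1994.
February 12, 1994 is Saturday; February 13, 1994 is Sunday. The next qualifying day is February 14, 1994.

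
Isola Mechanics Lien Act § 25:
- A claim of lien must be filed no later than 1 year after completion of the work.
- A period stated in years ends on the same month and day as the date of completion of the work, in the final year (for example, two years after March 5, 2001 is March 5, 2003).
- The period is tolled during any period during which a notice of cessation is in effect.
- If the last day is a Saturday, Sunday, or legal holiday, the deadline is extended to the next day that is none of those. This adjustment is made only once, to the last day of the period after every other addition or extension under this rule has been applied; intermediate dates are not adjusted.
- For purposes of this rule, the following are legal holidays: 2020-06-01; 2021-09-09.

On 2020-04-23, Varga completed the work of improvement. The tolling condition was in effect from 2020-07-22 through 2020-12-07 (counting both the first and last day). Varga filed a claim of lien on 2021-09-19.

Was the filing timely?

1 year after 2020-04-23 is April 23, 2021.
From July 22, 2020 through December 7, 2020 inclusive is 139 days; tolling adds 139 days: April 23, 2021 + 139 days = September 9, 2021.
September 9, 2021 is a listed holiday. The next qualifying day is September 10, 2021.
The deadline is September 10, 2021; the filing on September 19, 2021 is after that date.

No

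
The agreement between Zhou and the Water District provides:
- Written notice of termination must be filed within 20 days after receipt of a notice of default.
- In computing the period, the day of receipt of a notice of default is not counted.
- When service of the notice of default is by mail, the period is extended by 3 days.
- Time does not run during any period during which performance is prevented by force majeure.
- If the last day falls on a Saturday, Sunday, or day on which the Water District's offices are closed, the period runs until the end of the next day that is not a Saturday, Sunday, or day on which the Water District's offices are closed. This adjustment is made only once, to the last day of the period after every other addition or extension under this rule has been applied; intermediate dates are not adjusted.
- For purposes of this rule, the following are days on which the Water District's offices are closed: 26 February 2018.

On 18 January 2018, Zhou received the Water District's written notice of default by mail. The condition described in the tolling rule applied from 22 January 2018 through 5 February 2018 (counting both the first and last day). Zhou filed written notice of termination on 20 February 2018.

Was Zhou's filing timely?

20 days after 18 January 2018 is February 7, 2018.
Service was by mail, adding 3 days: February 7, 2018 + 3 days = February 10, 2018.
From January 22, 2018 through February 5, 2018 inclusive is 15 days; tolling adds 15 days: February 10, 2018 + 15 days = February 25, 2018.
February 25, 2018 is Sunday; February 26, 2018 is a listed holiday. The next qualifying day is February 27, 2018.
The deadline is February 27, 2018; the filing on February 20, 2018 is on or before that date.

Yes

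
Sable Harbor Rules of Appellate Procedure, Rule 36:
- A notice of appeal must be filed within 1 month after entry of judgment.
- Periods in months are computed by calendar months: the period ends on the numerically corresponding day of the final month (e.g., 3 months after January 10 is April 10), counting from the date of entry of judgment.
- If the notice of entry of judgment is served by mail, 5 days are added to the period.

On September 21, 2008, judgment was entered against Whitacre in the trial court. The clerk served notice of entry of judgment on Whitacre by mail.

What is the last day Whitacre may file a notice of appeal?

October 26, 2008

1 month after September 21, 2008 is October 21, 2008.
Service was by mail, adding 5 days: October 21, 2008 + 5 days = October 26, 2008.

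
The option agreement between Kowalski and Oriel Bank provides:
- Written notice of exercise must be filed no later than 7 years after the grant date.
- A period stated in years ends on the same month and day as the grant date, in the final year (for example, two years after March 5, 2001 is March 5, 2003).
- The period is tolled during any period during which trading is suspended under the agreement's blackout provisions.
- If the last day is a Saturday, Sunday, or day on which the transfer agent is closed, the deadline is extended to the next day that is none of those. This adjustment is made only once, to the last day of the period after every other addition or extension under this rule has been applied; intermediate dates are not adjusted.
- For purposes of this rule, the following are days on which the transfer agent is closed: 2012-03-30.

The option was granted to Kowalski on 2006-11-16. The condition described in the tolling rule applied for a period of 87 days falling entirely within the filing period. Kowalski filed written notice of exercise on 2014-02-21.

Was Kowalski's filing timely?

7 years after 2006-11-16 is November 16, 2013.
Tolling adds 87 days: November 16, 2013 + 87 days = February 11, 2014.
February 11, 2014 is a Tuesday and not a day on which the transfer agent is closed, so no extension applies.
The deadline is February 11, 2014; the filing on February 21, 2014 is after that date.

No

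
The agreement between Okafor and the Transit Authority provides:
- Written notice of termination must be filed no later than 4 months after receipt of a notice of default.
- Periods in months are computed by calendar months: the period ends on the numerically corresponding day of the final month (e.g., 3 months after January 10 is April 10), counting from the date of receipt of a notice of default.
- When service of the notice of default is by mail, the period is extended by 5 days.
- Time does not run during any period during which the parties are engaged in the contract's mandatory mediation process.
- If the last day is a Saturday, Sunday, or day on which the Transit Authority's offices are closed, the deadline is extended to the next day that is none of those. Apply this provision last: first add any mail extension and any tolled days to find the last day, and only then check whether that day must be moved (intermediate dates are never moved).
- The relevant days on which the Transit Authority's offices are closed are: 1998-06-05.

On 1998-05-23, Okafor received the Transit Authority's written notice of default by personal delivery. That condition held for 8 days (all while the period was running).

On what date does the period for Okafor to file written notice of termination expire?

October 1, 1998

4 months after 1998-05-23 is September 23, 1998.
Service was not by mail, so no mail extension applies.
Tolling adds 8 days: September 23, 1998 + 8 days = October 1, 1998.
October 1, 1998 is a Thursday and not a day on which the Transit Authority's offices are closed, so no extension applies.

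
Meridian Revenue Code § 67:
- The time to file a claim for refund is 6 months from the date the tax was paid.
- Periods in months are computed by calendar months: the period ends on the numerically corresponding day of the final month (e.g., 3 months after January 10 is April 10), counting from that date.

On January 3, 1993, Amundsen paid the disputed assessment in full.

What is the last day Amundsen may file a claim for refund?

6 months after January 3, 1993 is July 3, 1993.

July 3, 1993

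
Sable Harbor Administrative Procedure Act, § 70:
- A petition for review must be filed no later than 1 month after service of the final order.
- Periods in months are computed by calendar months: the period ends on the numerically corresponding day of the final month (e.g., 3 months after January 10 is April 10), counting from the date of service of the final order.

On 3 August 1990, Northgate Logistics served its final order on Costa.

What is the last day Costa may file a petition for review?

1 month after 3 August 1990 is September 3, 1990.

September 3, 1990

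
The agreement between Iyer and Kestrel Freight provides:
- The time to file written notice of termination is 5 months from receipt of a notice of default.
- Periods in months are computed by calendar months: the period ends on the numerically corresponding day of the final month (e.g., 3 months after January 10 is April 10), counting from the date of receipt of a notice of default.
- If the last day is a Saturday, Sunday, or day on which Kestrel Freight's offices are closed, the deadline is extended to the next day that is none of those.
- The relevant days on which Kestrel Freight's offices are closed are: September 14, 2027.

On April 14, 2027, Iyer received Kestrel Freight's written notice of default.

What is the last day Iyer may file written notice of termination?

5 months after April 14, 2027 is September 14, 2027.
September 14, 2027 is a listed holiday. The next qualifying day is September 15, 2027.

September 15, 2027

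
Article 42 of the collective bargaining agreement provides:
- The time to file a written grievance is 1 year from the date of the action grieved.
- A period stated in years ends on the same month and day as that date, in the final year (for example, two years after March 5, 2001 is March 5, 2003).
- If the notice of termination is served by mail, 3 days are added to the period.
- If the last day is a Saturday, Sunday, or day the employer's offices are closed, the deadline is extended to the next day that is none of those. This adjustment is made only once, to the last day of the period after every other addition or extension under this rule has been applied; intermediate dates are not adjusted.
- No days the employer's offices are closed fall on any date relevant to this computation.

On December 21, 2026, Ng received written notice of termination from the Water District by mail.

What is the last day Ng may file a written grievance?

1 year after December 21, 2026 is December 21, 2027.
Service was by mail, adding 3 days: December 21, 2027 + 3 days = December 24, 2027.
December 24, 2027 is a Friday and not a day the employer's offices are closed, so no extension applies.

December 24, 2027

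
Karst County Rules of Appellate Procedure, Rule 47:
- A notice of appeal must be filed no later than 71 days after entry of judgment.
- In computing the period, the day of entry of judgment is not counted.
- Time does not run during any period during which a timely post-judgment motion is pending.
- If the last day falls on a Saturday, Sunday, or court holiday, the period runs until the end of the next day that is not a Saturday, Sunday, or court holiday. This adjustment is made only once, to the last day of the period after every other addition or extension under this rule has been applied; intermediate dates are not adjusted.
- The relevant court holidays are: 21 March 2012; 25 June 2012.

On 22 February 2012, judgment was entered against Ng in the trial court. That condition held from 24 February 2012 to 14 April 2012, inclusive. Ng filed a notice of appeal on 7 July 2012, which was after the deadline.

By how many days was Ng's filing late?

71 days after 22 February 2012 is May 3, 2012.
From February 24, 2012 through April 14, 2012 inclusive is 51 days; tolling adds 51 days: May 3, 2012 + 51 days = June 23, 2012.
June 23, 2012 is Saturday; June 24, 2012 is Sunday; June 25, 2012 is a listed holiday. The next qualifying day is June 26, 2012.
The deadline is June 26, 2012; from June 26, 2012 to July 7, 2012 is 11 days.

11 days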